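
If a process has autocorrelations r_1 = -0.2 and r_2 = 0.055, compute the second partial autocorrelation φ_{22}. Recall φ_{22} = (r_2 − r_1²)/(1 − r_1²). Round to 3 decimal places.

0.016

φ_{22} = (r_2 − r_1²) / (1 − r_1²)
r_1² = (-0.2)² = 0.04
Numerator = 0.055 − 0.0400 = 0.0150; denominator = 1 − 0.0400 = 0.9600
φ_{22} = 0.0150 / 0.9600 = 0.016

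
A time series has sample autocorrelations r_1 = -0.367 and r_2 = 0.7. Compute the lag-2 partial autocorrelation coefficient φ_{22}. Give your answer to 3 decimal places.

φ_{22} = (r_2 − r_1²) / (1 − r_1²)
r_1² = (-0.367)² = 0.134689
Numerator = 0.7 − 0.1347 = 0.5653; denominator = 1 − 0.1347 = 0.8653
φ_{22} = 0.5653 / 0.8653 = 0.653

0.653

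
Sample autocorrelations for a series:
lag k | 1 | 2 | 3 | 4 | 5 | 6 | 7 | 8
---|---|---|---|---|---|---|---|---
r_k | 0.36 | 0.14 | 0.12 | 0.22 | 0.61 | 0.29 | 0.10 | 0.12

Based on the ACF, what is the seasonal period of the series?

The largest autocorrelation is r_5 = 0.61; the remaining lags stay at or below 0.36. The elevated value at lag 1 (0.36), dropping to 0.14 at lag 2, reflects decaying short-term dependence rather than seasonality.
The dominant spike at lag 5 indicates a seasonal period of 5.

5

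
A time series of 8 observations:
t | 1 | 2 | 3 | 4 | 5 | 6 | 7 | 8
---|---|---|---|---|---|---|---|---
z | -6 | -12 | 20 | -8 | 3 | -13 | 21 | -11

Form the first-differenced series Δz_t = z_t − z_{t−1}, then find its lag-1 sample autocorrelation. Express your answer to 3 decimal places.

First differences Δz: -6, 32, -28, 11, -16, 34, -32
Mean of differences = -0.7143
Numerator Σ(Δz_t−Δz̄)(Δz_{t+1}−Δz̄) = -3180.9388
Denominator Σ(Δz_t−Δz̄)² = 4397.4286
r_1(Δz) = -3180.9388 / 4397.4286 = -0.723

-0.723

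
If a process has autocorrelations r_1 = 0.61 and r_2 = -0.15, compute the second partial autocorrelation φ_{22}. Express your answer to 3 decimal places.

-0.832

φ_{22} = (r_2 − r_1²) / (1 − r_1²)
r_1² = (0.61)² = 0.3721
Numerator = -0.15 − 0.3721 = -0.5221; denominator = 1 − 0.3721 = 0.6279
φ_{22} = -0.5221 / 0.6279 = -0.832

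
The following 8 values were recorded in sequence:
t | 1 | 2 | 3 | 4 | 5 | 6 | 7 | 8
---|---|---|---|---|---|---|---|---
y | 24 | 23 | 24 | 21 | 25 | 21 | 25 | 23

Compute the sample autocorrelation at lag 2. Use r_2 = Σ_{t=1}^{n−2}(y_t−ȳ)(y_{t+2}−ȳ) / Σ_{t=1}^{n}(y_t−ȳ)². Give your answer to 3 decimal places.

Mean ȳ = (24 + 23 + 24 + 21 + 25 + 21 + 25 + 23)/8 = 23.2500
Deviations from mean: 0.7500, -0.2500, 0.7500, -2.2500, 1.7500, -2.2500, 1.7500, -0.2500
Σ(y_t−ȳ)(y_{t+2}−ȳ) = (0.5625) + (0.5625) + (1.3125) + (5.0625) + (3.0625) + (0.5625) = 11.1250
Denominator Σ(y_t−ȳ)² = 17.5000
r_2 = 11.1250 / 17.5000 = 0.636

0.636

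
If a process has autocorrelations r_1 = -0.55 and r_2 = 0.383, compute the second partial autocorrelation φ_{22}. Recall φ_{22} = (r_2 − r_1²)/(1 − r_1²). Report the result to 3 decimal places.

0.115

φ_{22} = (r_2 − r_1²) / (1 − r_1²)
r_1² = (-0.55)² = 0.3025
Numerator = 0.383 − 0.3025 = 0.0805; denominator = 1 − 0.3025 = 0.6975
φ_{22} = 0.0805 / 0.6975 = 0.115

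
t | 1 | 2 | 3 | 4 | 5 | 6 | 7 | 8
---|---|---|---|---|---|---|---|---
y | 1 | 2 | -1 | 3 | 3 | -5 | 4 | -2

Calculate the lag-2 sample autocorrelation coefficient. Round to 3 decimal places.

0.125

Mean ȳ = (1 + 2 − 1 + 3 + 3 − 5 + 4 − 2)/8 = 0.6250
Deviations from mean: 0.3750, 1.3750, -1.6250, 2.3750, 2.3750, -5.6250, 3.3750, -2.6250
Numerator Σ_{t=1}^{6}(y_t−ȳ)(y_{t+2}−ȳ) = 8.2188
Denominator Σ(y_t−ȳ)² = 65.8750
r_2 = 8.2188 / 65.8750 = 0.125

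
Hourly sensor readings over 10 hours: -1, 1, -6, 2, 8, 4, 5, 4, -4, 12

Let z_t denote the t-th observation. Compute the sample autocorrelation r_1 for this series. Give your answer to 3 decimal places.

-0.139

Mean z̄ = (-1 + 1 − 6 + 2 + 8 + 4 + 5 + 4 − 4 + 12)/10 = 2.5000
Numerator Σ_{t=1}^{9}(z_t−z̄)(z_{t+1}−z̄) = -36.2500
Denominator Σ(z_t−z̄)² = 260.5000
r_1 = -36.2500 / 260.5000 = -0.139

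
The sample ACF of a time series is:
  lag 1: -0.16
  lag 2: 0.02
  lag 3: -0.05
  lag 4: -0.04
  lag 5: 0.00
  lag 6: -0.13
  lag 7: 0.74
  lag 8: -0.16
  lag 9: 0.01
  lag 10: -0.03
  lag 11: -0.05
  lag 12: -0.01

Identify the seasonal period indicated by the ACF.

The largest autocorrelation is r_7 = 0.74; the remaining lags stay at or below 0.02.
The dominant spike at lag 7 indicates a seasonal period of 7.

7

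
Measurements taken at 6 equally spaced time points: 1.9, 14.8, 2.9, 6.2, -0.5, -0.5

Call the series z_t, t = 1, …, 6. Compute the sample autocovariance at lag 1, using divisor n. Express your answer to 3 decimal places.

-4.606

Mean z̄ = (1.9 + 14.8 + 2.9 + 6.2 − 0.5 − 0.5)/6 = 4.1333
Σ_{t=1}^{5}(z_t−z̄)(z_{t+1}−z̄) = -27.6344
γ_1 = -27.6344 / 6 = -4.606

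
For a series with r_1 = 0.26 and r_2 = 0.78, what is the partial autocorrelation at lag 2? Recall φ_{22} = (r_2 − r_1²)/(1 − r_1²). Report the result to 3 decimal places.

0.764

φ_{22} = (r_2 − r_1²) / (1 − r_1²)
r_1² = (0.26)² = 0.0676
Numerator = 0.78 − 0.0676 = 0.7124; denominator = 1 − 0.0676 = 0.9324
φ_{22} = 0.7124 / 0.9324 = 0.764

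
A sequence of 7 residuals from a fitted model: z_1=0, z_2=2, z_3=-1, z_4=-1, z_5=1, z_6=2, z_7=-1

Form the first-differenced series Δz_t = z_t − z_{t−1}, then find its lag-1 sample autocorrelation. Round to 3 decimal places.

-0.262

First differences Δz: 2, -3, 0, 2, 1, -3
Mean of differences = -0.1667
Numerator Σ(Δz_t−Δz̄)(Δz_{t+1}−Δz̄) = -7.0278
Denominator Σ(Δz_t−Δz̄)² = 26.8333
r_1(Δz) = -7.0278 / 26.8333 = -0.262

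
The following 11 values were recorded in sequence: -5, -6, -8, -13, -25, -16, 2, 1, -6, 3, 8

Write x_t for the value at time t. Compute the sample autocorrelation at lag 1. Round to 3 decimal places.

0.487

Mean x̄ = (-5 − 6 − 8 − 13 − 25 − 16 + 2 + 1 − 6 + 3 + 8)/11 = -5.9091
Numerator Σ_{t=1}^{10}(x_t−x̄)(x_{t+1}−x̄) = 440.2645
Denominator Σ(x_t−x̄)² = 904.9091
r_1 = 440.2645 / 904.9091 = 0.487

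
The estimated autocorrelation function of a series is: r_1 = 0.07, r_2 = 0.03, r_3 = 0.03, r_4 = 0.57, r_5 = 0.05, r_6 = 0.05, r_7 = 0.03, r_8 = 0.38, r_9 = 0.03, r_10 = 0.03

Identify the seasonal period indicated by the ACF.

4

The largest autocorrelation is r_4 = 0.57, with a weaker echo at lag 8 (0.38); the remaining lags stay at or below 0.07.
The dominant spike at lag 4 indicates a seasonal period of 4.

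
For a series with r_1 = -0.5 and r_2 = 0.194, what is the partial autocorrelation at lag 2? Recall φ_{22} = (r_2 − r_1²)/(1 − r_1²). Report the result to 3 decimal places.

φ_{22} = (r_2 − r_1²) / (1 − r_1²)
r_1² = (-0.5)² = 0.25
Numerator = 0.194 − 0.2500 = -0.0560; denominator = 1 − 0.2500 = 0.7500
φ_{22} = -0.0560 / 0.7500 = -0.075

-0.075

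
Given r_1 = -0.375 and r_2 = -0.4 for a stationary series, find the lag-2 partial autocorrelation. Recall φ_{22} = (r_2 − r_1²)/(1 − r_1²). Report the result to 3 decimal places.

φ_{22} = (r_2 − r_1²) / (1 − r_1²)
r_1² = (-0.375)² = 0.140625
Numerator = -0.4 − 0.1406 = -0.5406; denominator = 1 − 0.1406 = 0.8594
φ_{22} = -0.5406 / 0.8594 = -0.629

-0.629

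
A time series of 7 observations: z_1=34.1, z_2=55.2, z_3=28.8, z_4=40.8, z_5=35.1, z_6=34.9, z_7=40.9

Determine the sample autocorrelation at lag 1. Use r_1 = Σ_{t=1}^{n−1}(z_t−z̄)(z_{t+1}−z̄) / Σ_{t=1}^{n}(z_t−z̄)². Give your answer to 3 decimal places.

Mean z̄ = (34.1 + 55.2 + 28.8 + 40.8 + 35.1 + 34.9 + 40.9)/7 = 38.5429
Deviations from mean: -4.4429, 16.6571, -9.7429, 2.2571, -3.4429, -3.6429, 2.3571
Σ(z_t−z̄)(z_{t+1}−z̄) = (-74.0053) + (-162.2882) + (-21.9910) + (-7.7710) + (12.5418) + (-8.5867) = -262.1004
Denominator Σ(z_t−z̄)² = 427.8971
r_1 = -262.1004 / 427.8971 = -0.613

-0.613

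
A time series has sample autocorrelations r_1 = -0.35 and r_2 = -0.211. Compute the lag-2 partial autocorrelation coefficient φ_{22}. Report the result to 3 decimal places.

-0.380

φ_{22} = (r_2 − r_1²) / (1 − r_1²)
r_1² = (-0.35)² = 0.1225
Numerator = -0.211 − 0.1225 = -0.3335; denominator = 1 − 0.1225 = 0.8775
φ_{22} = -0.3335 / 0.8775 = -0.380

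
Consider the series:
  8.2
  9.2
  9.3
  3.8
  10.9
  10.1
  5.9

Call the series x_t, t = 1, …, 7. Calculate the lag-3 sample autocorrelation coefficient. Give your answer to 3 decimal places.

Mean x̄ = (8.2 + 9.2 + 9.3 + 3.8 + 10.9 + 10.1 + 5.9)/7 = 8.2000
Σ(x_t−x̄)(x_{t+3}−x̄) = (0.0000) + (2.7000) + (2.0900) + (10.1200) = 14.9100
Denominator Σ(x_t−x̄)² = 37.7600
r_3 = 14.9100 / 37.7600 = 0.395

0.395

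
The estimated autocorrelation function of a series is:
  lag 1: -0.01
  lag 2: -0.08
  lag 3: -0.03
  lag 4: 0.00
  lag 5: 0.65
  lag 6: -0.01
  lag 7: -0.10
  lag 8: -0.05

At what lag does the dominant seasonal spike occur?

5

The largest autocorrelation is r_5 = 0.65; the remaining lags stay at or below 0.00.
The dominant spike at lag 5 indicates a seasonal period of 5.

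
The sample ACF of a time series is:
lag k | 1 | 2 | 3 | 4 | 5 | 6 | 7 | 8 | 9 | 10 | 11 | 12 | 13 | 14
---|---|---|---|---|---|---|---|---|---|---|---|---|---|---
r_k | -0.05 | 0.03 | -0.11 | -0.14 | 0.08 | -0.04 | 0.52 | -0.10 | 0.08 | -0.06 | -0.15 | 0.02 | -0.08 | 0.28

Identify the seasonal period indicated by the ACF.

The largest autocorrelation is r_7 = 0.52, with a weaker echo at lag 14 (0.28); the remaining lags stay at or below 0.08.
The dominant spike at lag 7 indicates a seasonal period of 7.

7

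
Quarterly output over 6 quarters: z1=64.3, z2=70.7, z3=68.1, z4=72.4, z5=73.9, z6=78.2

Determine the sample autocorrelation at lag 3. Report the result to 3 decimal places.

Mean z̄ = (64.3 + 70.7 + 68.1 + 72.4 + 73.9 + 78.2)/6 = 71.2667
Deviations from mean: -6.9667, -0.5667, -3.1667, 1.1333, 2.6333, 6.9333
Numerator Σ_{t=1}^{3}(z_t−z̄)(z_{t+3}−z̄) = -31.3433
Denominator Σ(z_t−z̄)² = 115.1733
r_3 = -31.3433 / 115.1733 = -0.272

-0.272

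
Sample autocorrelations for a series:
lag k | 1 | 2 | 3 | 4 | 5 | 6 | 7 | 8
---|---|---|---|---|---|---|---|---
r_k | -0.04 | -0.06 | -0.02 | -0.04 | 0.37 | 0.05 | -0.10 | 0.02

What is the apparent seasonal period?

5

The largest autocorrelation is r_5 = 0.37; the remaining lags stay at or below 0.05.
The dominant spike at lag 5 indicates a seasonal period of 5.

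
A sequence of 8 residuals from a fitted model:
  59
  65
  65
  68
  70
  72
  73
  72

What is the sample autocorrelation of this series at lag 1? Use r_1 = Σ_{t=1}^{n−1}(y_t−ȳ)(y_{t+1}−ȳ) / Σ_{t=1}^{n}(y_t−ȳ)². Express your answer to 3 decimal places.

Mean ȳ = (59 + 65 + 65 + 68 + 70 + 72 + 73 + 72)/8 = 68.0000
Σ(y_t−ȳ)(y_{t+1}−ȳ) = (27.0000) + (9.0000) + (0.0000) + (0.0000) + (8.0000) + (20.0000) + (20.0000) = 84.0000
Denominator Σ(y_t−ȳ)² = 160.0000
r_1 = 84.0000 / 160.0000 = 0.525

0.525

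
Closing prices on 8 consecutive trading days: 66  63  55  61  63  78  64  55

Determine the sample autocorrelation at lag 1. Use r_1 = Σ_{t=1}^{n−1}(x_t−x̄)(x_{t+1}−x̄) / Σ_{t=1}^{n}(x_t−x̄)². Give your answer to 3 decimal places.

Mean x̄ = (66 + 63 + 55 + 61 + 63 + 78 + 64 + 55)/8 = 63.1250
Deviations from mean: 2.8750, -0.1250, -8.1250, -2.1250, -0.1250, 14.8750, 0.8750, -8.1250
Σ(x_t−x̄)(x_{t+1}−x̄) = (-0.3594) + (1.0156) + (17.2656) + (0.2656) + (-1.8594) + (13.0156) + (-7.1094) = 22.2344
Denominator Σ(x_t−x̄)² = 366.8750
r_1 = 22.2344 / 366.8750 = 0.061

0.061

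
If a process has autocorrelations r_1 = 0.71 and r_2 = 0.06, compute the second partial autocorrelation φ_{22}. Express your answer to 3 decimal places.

φ_{22} = (r_2 − r_1²) / (1 − r_1²)
r_1² = (0.71)² = 0.5041
Numerator = 0.06 − 0.5041 = -0.4441; denominator = 1 − 0.5041 = 0.4959
φ_{22} = -0.4441 / 0.4959 = -0.896

-0.896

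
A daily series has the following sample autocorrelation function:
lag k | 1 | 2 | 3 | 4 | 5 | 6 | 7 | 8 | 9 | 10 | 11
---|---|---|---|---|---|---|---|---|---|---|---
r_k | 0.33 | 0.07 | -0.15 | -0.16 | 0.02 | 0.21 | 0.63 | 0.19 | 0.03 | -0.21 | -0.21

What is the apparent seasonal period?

7

The largest autocorrelation is r_7 = 0.63; the remaining lags stay at or below 0.33. The elevated value at lag 1 (0.33), dropping to 0.07 at lag 2, reflects decaying short-term dependence rather than seasonality.
The dominant spike at lag 7 indicates a seasonal period of 7.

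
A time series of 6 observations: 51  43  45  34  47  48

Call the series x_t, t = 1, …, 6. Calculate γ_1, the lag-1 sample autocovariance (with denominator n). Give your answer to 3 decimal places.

-5.296

Mean x̄ = (51 + 43 + 45 + 34 + 47 + 48)/6 = 44.6667
Deviations: 6.3333, -1.6667, 0.3333, -10.6667, 2.3333, 3.3333
Σ_{t=1}^{5}(x_t−x̄)(x_{t+1}−x̄) = -31.7778
γ_1 = -31.7778 / 6 = -5.296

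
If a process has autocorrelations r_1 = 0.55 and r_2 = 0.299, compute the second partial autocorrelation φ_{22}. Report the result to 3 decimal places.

-0.005

φ_{22} = (r_2 − r_1²) / (1 − r_1²)
r_1² = (0.55)² = 0.3025
Numerator = 0.299 − 0.3025 = -0.0035; denominator = 1 − 0.3025 = 0.6975
φ_{22} = -0.0035 / 0.6975 = -0.005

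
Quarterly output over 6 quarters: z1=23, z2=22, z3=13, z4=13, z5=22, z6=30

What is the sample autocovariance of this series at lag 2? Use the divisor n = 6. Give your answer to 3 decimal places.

Mean z̄ = (23 + 22 + 13 + 13 + 22 + 30)/6 = 20.5000
Deviations: 2.5000, 1.5000, -7.5000, -7.5000, 1.5000, 9.5000
Σ_{t=1}^{4}(z_t−z̄)(z_{t+2}−z̄) = -112.5000
γ_2 = -112.5000 / 6 = -18.750

-18.750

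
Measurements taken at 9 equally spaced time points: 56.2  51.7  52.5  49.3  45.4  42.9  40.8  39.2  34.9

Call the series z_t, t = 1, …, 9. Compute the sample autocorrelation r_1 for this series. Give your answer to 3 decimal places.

Mean z̄ = (56.2 + 51.7 + 52.5 + 49.3 + 45.4 + 42.9 + 40.8 + 39.2 + 34.9)/9 = 45.8778
Numerator Σ_{t=1}^{8}(z_t−z̄)(z_{t+1}−z̄) = 243.4406
Denominator Σ(z_t−z̄)² = 395.9956
r_1 = 243.4406 / 395.9956 = 0.615

0.615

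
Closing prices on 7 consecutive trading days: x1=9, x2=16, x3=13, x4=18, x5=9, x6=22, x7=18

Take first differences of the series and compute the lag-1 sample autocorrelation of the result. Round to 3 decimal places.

-0.779

First differences Δx: 7, -3, 5, -9, 13, -4
Mean of differences = 1.5000
Numerator Σ(Δx_t−Δx̄)(Δx_{t+1}−Δx̄) = -261.2500
Denominator Σ(Δx_t−Δx̄)² = 335.5000
r_1(Δx) = -261.2500 / 335.5000 = -0.779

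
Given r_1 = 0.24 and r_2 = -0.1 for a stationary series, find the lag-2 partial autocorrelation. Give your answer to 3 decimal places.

-0.167

φ_{22} = (r_2 − r_1²) / (1 − r_1²)
r_1² = (0.24)² = 0.0576
Numerator = -0.1 − 0.0576 = -0.1576; denominator = 1 − 0.0576 = 0.9424
φ_{22} = -0.1576 / 0.9424 = -0.167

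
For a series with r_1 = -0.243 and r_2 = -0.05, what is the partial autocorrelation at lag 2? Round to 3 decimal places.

φ_{22} = (r_2 − r_1²) / (1 − r_1²)
r_1² = (-0.243)² = 0.059049
Numerator = -0.05 − 0.0590 = -0.1090; denominator = 1 − 0.0590 = 0.9410
φ_{22} = -0.1090 / 0.9410 = -0.116

-0.116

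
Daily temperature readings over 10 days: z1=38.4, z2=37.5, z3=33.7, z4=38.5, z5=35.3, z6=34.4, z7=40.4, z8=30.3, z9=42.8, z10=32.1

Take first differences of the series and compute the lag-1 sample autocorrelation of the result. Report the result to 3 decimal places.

-0.772

First differences Δz: -0.9, -3.8, 4.8, -3.2, -0.9, 6.0, -10.1, 12.5, -10.7
Mean of differences = -0.7000
Numerator Σ(Δz_t−Δz̄)(Δz_{t+1}−Δz̄) = -350.0800
Denominator Σ(Δz_t−Δz̄)² = 453.6800
r_1(Δz) = -350.0800 / 453.6800 = -0.772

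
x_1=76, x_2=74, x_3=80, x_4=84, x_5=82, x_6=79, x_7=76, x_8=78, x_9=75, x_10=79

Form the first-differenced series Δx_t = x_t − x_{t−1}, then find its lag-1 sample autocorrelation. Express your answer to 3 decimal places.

First differences Δx: -2, 6, 4, -2, -3, -3, 2, -3, 4
Mean of differences = 0.3333
Numerator Σ(Δx_t−Δx̄)(Δx_{t+1}−Δx̄) = -5.4444
Denominator Σ(Δx_t−Δx̄)² = 106.0000
r_1(Δx) = -5.4444 / 106.0000 = -0.051

-0.051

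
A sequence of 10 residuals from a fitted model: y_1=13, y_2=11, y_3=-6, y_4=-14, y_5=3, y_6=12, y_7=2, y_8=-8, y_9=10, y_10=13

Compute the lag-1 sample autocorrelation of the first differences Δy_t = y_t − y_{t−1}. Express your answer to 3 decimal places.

First differences Δy: -2, -17, -8, 17, 9, -10, -10, 18, 3
Mean of differences = 0.0000
Numerator Σ(Δy_t−Δȳ)(Δy_{t+1}−Δȳ) = 71.0000
Denominator Σ(Δy_t−Δȳ)² = 1260.0000
r_1(Δy) = 71.0000 / 1260.0000 = 0.056

0.056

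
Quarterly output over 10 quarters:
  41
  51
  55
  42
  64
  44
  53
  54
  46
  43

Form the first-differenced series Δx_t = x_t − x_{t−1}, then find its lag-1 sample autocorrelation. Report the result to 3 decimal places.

-0.674

First differences Δx: 10, 4, -13, 22, -20, 9, 1, -8, -3
Mean of differences = 0.2222
Numerator Σ(Δx_t−Δx̄)(Δx_{t+1}−Δx̄) = -891.9383
Denominator Σ(Δx_t−Δx̄)² = 1323.5556
r_1(Δx) = -891.9383 / 1323.5556 = -0.674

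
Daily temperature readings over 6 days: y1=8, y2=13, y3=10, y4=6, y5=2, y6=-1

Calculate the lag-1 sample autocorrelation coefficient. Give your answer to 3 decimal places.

Mean ȳ = (8 + 13 + 10 + 6 + 2 − 1)/6 = 6.3333
Numerator Σ_{t=1}^{5}(y_t−ȳ)(y_{t+1}−ȳ) = 67.5556
Denominator Σ(y_t−ȳ)² = 133.3333
r_1 = 67.5556 / 133.3333 = 0.507

0.507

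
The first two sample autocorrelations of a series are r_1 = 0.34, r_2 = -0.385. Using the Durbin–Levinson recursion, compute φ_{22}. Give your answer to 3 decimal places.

-0.566

φ_{22} = (r_2 − r_1²) / (1 − r_1²)
r_1² = (0.34)² = 0.1156
Numerator = -0.385 − 0.1156 = -0.5006; denominator = 1 − 0.1156 = 0.8844
φ_{22} = -0.5006 / 0.8844 = -0.566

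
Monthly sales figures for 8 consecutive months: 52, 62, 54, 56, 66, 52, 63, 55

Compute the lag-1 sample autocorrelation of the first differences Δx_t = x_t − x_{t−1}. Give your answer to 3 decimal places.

First differences Δx: 10, -8, 2, 10, -14, 11, -8
Mean of differences = 0.4286
Numerator Σ(Δx_t−Δx̄)(Δx_{t+1}−Δx̄) = -458.6122
Denominator Σ(Δx_t−Δx̄)² = 647.7143
r_1(Δx) = -458.6122 / 647.7143 = -0.708

-0.708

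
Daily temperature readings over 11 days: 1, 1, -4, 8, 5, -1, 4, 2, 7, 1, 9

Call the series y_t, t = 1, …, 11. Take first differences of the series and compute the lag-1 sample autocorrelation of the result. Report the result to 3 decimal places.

-0.571

First differences Δy: 0, -5, 12, -3, -6, 5, -2, 5, -6, 8
Mean of differences = 0.8000
Numerator Σ(Δy_t−Δȳ)(Δy_{t+1}−Δȳ) = -206.6400
Denominator Σ(Δy_t−Δȳ)² = 361.6000
r_1(Δy) = -206.6400 / 361.6000 = -0.571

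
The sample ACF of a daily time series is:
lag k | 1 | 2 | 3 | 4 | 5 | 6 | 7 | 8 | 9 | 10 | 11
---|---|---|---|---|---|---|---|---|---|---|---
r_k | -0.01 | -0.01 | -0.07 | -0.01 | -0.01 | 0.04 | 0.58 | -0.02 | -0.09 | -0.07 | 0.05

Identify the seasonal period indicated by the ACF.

7

The largest autocorrelation is r_7 = 0.58; the remaining lags stay at or below 0.05.
The dominant spike at lag 7 indicates a seasonal period of 7.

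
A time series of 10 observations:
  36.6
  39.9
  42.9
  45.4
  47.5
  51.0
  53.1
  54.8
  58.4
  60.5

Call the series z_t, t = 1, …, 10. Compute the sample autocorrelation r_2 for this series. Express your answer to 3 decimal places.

Mean z̄ = (36.6 + 39.9 + 42.9 + 45.4 + 47.5 + 51.0 + 53.1 + 54.8 + 58.4 + 60.5)/10 = 49.0100
Numerator Σ_{t=1}^{8}(z_t−z̄)(z_{t+2}−z̄) = 221.0328
Denominator Σ(z_t−z̄)² = 564.0490
r_2 = 221.0328 / 564.0490 = 0.392

0.392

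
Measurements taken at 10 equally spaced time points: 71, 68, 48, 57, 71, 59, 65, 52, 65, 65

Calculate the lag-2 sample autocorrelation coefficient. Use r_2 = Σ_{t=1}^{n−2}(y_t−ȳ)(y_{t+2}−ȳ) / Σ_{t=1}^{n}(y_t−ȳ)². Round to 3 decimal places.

-0.413

Mean ȳ = (71 + 68 + 48 + 57 + 71 + 59 + 65 + 52 + 65 + 65)/10 = 62.1000
Numerator Σ_{t=1}^{8}(y_t−ȳ)(y_{t+2}−ȳ) = -229.0200
Denominator Σ(y_t−ȳ)² = 554.9000
r_2 = -229.0200 / 554.9000 = -0.413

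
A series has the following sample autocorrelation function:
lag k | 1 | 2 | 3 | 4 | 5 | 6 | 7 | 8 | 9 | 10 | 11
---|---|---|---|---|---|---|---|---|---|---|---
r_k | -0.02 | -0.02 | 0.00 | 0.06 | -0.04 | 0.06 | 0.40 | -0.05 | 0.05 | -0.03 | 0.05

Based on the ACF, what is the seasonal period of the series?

The largest autocorrelation is r_7 = 0.40; the remaining lags stay at or below 0.06.
The dominant spike at lag 7 indicates a seasonal period of 7.

7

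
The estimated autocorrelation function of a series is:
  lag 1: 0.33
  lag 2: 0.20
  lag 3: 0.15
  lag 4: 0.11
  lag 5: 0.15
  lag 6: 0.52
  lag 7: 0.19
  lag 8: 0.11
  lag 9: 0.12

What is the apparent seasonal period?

The largest autocorrelation is r_6 = 0.52; the remaining lags stay at or below 0.33. The elevated value at lag 1 (0.33), dropping to 0.20 at lag 2, reflects decaying short-term dependence rather than seasonality.
The dominant spike at lag 6 indicates a seasonal period of 6.

6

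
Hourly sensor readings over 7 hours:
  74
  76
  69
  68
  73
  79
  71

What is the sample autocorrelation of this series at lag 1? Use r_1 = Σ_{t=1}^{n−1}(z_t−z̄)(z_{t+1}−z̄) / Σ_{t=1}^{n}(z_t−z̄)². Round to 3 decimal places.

Mean z̄ = (74 + 76 + 69 + 68 + 73 + 79 + 71)/7 = 72.8571
Σ(z_t−z̄)(z_{t+1}−z̄) = (3.5918) + (-12.1224) + (18.7347) + (-0.6939) + (0.8776) + (-11.4082) = -1.0204
Denominator Σ(z_t−z̄)² = 90.8571
r_1 = -1.0204 / 90.8571 = -0.011

-0.011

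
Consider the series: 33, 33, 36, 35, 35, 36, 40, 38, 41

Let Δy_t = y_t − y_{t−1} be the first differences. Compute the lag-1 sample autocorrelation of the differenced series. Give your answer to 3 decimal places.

-0.594

First differences Δy: 0, 3, -1, 0, 1, 4, -2, 3
Mean of differences = 1.0000
Numerator Σ(Δy_t−Δȳ)(Δy_{t+1}−Δȳ) = -19.0000
Denominator Σ(Δy_t−Δȳ)² = 32.0000
r_1(Δy) = -19.0000 / 32.0000 = -0.594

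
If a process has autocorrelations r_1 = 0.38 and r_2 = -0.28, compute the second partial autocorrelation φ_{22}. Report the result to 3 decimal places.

φ_{22} = (r_2 − r_1²) / (1 − r_1²)
r_1² = (0.38)² = 0.1444
Numerator = -0.28 − 0.1444 = -0.4244; denominator = 1 − 0.1444 = 0.8556
φ_{22} = -0.4244 / 0.8556 = -0.496

-0.496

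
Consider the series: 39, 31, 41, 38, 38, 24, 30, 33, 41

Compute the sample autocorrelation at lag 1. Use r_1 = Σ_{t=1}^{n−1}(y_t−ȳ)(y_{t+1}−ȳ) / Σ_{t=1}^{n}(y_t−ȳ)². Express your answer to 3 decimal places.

Mean ȳ = (39 + 31 + 41 + 38 + 38 + 24 + 30 + 33 + 41)/9 = 35.0000
Numerator Σ_{t=1}^{8}(y_t−ȳ)(y_{t+1}−ȳ) = 7.0000
Denominator Σ(y_t−ȳ)² = 272.0000
r_1 = 7.0000 / 272.0000 = 0.026

0.026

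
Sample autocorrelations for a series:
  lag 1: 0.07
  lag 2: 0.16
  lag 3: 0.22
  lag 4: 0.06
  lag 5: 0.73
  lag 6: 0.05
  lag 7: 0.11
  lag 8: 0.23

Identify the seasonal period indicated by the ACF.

The largest autocorrelation is r_5 = 0.73; the remaining lags stay at or below 0.23.
The dominant spike at lag 5 indicates a seasonal period of 5.

5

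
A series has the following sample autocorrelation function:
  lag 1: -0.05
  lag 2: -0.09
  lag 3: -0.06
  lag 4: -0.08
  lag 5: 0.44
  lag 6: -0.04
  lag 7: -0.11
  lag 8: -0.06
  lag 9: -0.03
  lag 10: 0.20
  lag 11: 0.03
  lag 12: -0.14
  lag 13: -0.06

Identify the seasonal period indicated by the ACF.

The largest autocorrelation is r_5 = 0.44, with a weaker echo at lag 10 (0.20); the remaining lags stay at or below 0.03.
The dominant spike at lag 5 indicates a seasonal period of 5.

5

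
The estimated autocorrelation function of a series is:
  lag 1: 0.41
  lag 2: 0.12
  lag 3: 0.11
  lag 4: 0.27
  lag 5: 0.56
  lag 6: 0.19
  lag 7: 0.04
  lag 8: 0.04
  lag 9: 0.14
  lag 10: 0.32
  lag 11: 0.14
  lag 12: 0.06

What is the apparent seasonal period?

The largest autocorrelation is r_5 = 0.56; the remaining lags stay at or below 0.41. The elevated value at lag 1 (0.41), dropping to 0.12 at lag 2, reflects decaying short-term dependence rather than seasonality.
The dominant spike at lag 5 indicates a seasonal period of 5.

5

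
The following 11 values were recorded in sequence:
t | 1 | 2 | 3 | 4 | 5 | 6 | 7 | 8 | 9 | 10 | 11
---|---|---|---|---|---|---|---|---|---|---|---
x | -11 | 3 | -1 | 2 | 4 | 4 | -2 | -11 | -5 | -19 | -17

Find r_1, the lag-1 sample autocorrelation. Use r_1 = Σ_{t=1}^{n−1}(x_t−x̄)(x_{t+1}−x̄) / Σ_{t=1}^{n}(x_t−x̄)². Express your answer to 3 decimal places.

Mean x̄ = (-11 + 3 − 1 + 2 + 4 + 4 − 2 − 11 − 5 − 19 − 17)/11 = -4.8182
Numerator Σ_{t=1}^{10}(x_t−x̄)(x_{t+1}−x̄) = 329.3306
Denominator Σ(x_t−x̄)² = 711.6364
r_1 = 329.3306 / 711.6364 = 0.463

0.463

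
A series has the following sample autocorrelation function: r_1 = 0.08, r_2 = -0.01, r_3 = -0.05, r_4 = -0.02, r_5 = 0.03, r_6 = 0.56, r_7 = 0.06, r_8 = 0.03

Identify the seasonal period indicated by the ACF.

The largest autocorrelation is r_6 = 0.56; the remaining lags stay at or below 0.08.
The dominant spike at lag 6 indicates a seasonal period of 6.

6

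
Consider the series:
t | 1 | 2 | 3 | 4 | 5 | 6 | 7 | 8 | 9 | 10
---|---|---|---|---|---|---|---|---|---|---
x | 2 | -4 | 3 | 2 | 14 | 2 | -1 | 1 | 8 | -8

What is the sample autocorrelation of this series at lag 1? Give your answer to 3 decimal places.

Mean x̄ = (2 − 4 + 3 + 2 + 14 + 2 − 1 + 1 + 8 − 8)/10 = 1.9000
Numerator Σ_{t=1}^{9}(x_t−x̄)(x_{t+1}−x̄) = -68.1100
Denominator Σ(x_t−x̄)² = 326.9000
r_1 = -68.1100 / 326.9000 = -0.208

-0.208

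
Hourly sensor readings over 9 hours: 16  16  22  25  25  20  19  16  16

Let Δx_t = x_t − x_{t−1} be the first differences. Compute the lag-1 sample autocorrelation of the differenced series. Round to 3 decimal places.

First differences Δx: 0, 6, 3, 0, -5, -1, -3, 0
Mean of differences = 0.0000
Numerator Σ(Δx_t−Δx̄)(Δx_{t+1}−Δx̄) = 26.0000
Denominator Σ(Δx_t−Δx̄)² = 80.0000
r_1(Δx) = 26.0000 / 80.0000 = 0.325

0.325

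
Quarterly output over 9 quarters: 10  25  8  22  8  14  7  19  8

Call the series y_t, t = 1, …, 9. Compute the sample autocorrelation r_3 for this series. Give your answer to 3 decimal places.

-0.483

Mean ȳ = (10 + 25 + 8 + 22 + 8 + 14 + 7 + 19 + 8)/9 = 13.4444
Numerator Σ_{t=1}^{6}(y_t−ȳ)(y_{t+3}−ȳ) = -183.8148
Denominator Σ(y_t−ȳ)² = 380.2222
r_3 = -183.8148 / 380.2222 = -0.483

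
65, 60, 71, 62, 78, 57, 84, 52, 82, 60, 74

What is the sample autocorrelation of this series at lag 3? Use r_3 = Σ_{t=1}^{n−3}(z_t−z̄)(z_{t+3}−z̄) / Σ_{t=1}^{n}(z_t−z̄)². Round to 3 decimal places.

-0.638

Mean z̄ = (65 + 60 + 71 + 62 + 78 + 57 + 84 + 52 + 82 + 60 + 74)/11 = 67.7273
Numerator Σ_{t=1}^{8}(z_t−z̄)(z_{t+3}−z̄) = -731.1322
Denominator Σ(z_t−z̄)² = 1146.1818
r_3 = -731.1322 / 1146.1818 = -0.638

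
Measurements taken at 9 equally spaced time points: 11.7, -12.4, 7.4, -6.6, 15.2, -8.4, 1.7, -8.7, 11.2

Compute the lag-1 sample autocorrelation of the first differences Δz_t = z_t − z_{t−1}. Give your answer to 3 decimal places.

-0.757

First differences Δz: -24.1, 19.8, -14.0, 21.8, -23.6, 10.1, -10.4, 19.9
Mean of differences = -0.0625
Numerator Σ(Δz_t−Δz̄)(Δz_{t+1}−Δz̄) = -2124.1927
Denominator Σ(Δz_t−Δz̄)² = 2807.1988
r_1(Δz) = -2124.1927 / 2807.1988 = -0.757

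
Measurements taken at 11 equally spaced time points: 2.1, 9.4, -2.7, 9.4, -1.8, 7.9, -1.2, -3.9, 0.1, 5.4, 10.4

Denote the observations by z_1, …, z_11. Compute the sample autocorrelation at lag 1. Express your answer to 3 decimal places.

-0.314

Mean z̄ = (2.1 + 9.4 − 2.7 + 9.4 − 1.8 + 7.9 − 1.2 − 3.9 + 0.1 + 5.4 + 10.4)/11 = 3.1909
Numerator Σ_{t=1}^{10}(z_t−z̄)(z_{t+1}−z̄) = -92.9464
Denominator Σ(z_t−z̄)² = 296.0491
r_1 = -92.9464 / 296.0491 = -0.314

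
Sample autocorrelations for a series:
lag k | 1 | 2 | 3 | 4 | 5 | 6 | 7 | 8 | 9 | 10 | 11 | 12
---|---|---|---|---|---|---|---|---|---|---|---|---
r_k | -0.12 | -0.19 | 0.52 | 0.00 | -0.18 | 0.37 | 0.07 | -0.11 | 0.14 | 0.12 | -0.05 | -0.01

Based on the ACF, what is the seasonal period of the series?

The largest autocorrelation is r_3 = 0.52, with a weaker echo at lag 6 (0.37); the remaining lags stay at or below 0.14.
The dominant spike at lag 3 indicates a seasonal period of 3.

3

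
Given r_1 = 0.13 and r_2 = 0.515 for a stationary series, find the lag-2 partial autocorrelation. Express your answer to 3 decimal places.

φ_{22} = (r_2 − r_1²) / (1 − r_1²)
r_1² = (0.13)² = 0.0169
Numerator = 0.515 − 0.0169 = 0.4981; denominator = 1 − 0.0169 = 0.9831
φ_{22} = 0.4981 / 0.9831 = 0.507

0.507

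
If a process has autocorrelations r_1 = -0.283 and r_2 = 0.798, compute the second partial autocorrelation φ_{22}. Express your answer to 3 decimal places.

0.780

φ_{22} = (r_2 − r_1²) / (1 − r_1²)
r_1² = (-0.283)² = 0.080089
Numerator = 0.798 − 0.0801 = 0.7179; denominator = 1 − 0.0801 = 0.9199
φ_{22} = 0.7179 / 0.9199 = 0.780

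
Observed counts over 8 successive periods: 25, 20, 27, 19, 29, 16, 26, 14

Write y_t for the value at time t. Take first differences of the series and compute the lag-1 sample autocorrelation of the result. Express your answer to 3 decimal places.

First differences Δy: -5, 7, -8, 10, -13, 10, -12
Mean of differences = -1.5714
Numerator Σ(Δy_t−Δȳ)(Δy_{t+1}−Δȳ) = -544.0408
Denominator Σ(Δy_t−Δȳ)² = 633.7143
r_1(Δy) = -544.0408 / 633.7143 = -0.858

-0.858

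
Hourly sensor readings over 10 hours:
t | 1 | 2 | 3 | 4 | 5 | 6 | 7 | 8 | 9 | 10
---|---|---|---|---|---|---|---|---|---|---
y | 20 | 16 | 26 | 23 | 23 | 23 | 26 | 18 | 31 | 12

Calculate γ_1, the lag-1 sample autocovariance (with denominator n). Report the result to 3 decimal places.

-14.204

Mean ȳ = (20 + 16 + 26 + 23 + 23 + 23 + 26 + 18 + 31 + 12)/10 = 21.8000
Σ_{t=1}^{9}(y_t−ȳ)(y_{t+1}−ȳ) = -142.0400
γ_1 = -142.0400 / 10 = -14.204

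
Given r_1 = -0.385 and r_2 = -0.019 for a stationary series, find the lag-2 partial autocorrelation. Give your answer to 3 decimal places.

-0.196

φ_{22} = (r_2 − r_1²) / (1 − r_1²)
r_1² = (-0.385)² = 0.148225
Numerator = -0.019 − 0.1482 = -0.1672; denominator = 1 − 0.1482 = 0.8518
φ_{22} = -0.1672 / 0.8518 = -0.196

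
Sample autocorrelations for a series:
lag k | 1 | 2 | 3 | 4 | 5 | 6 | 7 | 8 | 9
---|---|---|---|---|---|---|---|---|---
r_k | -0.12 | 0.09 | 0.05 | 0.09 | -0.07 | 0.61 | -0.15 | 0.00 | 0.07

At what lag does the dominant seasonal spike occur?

6

The largest autocorrelation is r_6 = 0.61; the remaining lags stay at or below 0.09.
The dominant spike at lag 6 indicates a seasonal period of 6.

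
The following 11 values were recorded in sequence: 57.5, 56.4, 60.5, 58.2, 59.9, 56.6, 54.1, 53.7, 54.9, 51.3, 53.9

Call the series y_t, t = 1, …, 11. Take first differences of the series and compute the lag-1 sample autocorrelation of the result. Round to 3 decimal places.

-0.479

First differences Δy: -1.1, 4.1, -2.3, 1.7, -3.3, -2.5, -0.4, 1.2, -3.6, 2.6
Mean of differences = -0.3600
Numerator Σ(Δy_t−Δȳ)(Δy_{t+1}−Δȳ) = -30.3356
Denominator Σ(Δy_t−Δȳ)² = 63.3640
r_1(Δy) = -30.3356 / 63.3640 = -0.479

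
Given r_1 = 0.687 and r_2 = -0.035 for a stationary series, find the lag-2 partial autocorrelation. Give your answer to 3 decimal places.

-0.960

φ_{22} = (r_2 − r_1²) / (1 − r_1²)
r_1² = (0.687)² = 0.471969
Numerator = -0.035 − 0.4720 = -0.5070; denominator = 1 − 0.4720 = 0.5280
φ_{22} = -0.5070 / 0.5280 = -0.960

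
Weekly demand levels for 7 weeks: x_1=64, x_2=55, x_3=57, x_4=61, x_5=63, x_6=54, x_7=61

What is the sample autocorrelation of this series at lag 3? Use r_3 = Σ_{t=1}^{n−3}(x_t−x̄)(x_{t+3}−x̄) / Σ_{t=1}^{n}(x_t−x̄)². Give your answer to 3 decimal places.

Mean x̄ = (64 + 55 + 57 + 61 + 63 + 54 + 61)/7 = 59.2857
Deviations from mean: 4.7143, -4.2857, -2.2857, 1.7143, 3.7143, -5.2857, 1.7143
Σ(x_t−x̄)(x_{t+3}−x̄) = (8.0816) + (-15.9184) + (12.0816) + (2.9388) = 7.1837
Denominator Σ(x_t−x̄)² = 93.4286
r_3 = 7.1837 / 93.4286 = 0.077

0.077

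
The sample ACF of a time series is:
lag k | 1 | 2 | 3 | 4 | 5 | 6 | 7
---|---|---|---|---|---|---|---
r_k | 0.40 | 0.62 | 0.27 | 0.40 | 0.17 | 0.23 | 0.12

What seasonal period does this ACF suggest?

The largest autocorrelation is r_2 = 0.62; the remaining lags stay at or below 0.40.
The dominant spike at lag 2 indicates a seasonal period of 2.

2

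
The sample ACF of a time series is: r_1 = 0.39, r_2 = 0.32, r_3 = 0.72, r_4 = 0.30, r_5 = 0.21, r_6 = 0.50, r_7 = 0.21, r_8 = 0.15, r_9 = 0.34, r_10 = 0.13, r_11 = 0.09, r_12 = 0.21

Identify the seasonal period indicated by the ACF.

3

The largest autocorrelation is r_3 = 0.72, with a weaker echo at lag 6 (0.50); the remaining lags stay at or below 0.39. The elevated value at lag 1 (0.39), dropping to 0.32 at lag 2, reflects decaying short-term dependence rather than seasonality.
The dominant spike at lag 3 indicates a seasonal period of 3.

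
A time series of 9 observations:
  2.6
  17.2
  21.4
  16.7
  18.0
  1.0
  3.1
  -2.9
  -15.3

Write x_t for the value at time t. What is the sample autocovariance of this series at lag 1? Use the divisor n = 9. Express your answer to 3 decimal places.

63.171

Mean x̄ = (2.6 + 17.2 + 21.4 + 16.7 + 18.0 + 1.0 + 3.1 − 2.9 − 15.3)/9 = 6.8667
Σ_{t=1}^{8}(x_t−x̄)(x_{t+1}−x̄) = 568.5422
γ_1 = 568.5422 / 9 = 63.171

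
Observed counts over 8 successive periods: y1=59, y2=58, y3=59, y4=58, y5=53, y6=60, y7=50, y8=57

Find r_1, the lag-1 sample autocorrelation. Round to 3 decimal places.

Mean ȳ = (59 + 58 + 59 + 58 + 53 + 60 + 50 + 57)/8 = 56.7500
Deviations from mean: 2.2500, 1.2500, 2.2500, 1.2500, -3.7500, 3.2500, -6.7500, 0.2500
Numerator Σ_{t=1}^{7}(y_t−ȳ)(y_{t+1}−ȳ) = -32.0625
Denominator Σ(y_t−ȳ)² = 83.5000
r_1 = -32.0625 / 83.5000 = -0.384

-0.384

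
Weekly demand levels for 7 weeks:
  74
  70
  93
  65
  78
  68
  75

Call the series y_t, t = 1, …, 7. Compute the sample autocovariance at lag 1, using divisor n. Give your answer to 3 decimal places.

Mean ȳ = (74 + 70 + 93 + 65 + 78 + 68 + 75)/7 = 74.7143
Deviations: -0.7143, -4.7143, 18.2857, -9.7143, 3.2857, -6.7143, 0.2857
Σ_{t=1}^{6}(y_t−ȳ)(y_{t+1}−ȳ) = -316.3673
γ_1 = -316.3673 / 7 = -45.195

-45.195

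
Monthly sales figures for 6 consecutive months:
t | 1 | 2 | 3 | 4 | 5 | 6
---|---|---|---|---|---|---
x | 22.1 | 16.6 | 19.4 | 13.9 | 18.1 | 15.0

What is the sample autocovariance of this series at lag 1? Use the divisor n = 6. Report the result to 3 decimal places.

Mean x̄ = (22.1 + 16.6 + 19.4 + 13.9 + 18.1 + 15.0)/6 = 17.5167
Σ_{t=1}^{5}(x_t−x̄)(x_{t+1}−x̄) = -16.3169
γ_1 = -16.3169 / 6 = -2.719

-2.719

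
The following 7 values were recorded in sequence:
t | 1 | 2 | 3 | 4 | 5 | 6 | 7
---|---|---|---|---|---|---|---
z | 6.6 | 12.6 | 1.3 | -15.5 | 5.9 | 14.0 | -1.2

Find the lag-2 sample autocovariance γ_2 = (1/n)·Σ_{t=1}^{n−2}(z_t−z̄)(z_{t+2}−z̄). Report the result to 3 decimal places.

-56.851

Mean z̄ = (6.6 + 12.6 + 1.3 − 15.5 + 5.9 + 14.0 − 1.2)/7 = 3.3857
Deviations: 3.2143, 9.2143, -2.0857, -18.8857, 2.5143, 10.6143, -4.5857
Σ_{t=1}^{5}(z_t−z̄)(z_{t+2}−z̄) = -397.9547
γ_2 = -397.9547 / 7 = -56.851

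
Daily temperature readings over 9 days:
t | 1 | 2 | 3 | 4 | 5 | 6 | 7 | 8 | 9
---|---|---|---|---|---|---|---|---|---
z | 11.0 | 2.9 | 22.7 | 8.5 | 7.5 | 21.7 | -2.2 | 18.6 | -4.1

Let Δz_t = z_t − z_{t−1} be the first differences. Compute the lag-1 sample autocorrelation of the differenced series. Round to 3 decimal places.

First differences Δz: -8.1, 19.8, -14.2, -1.0, 14.2, -23.9, 20.8, -22.7
Mean of differences = -1.8875
Numerator Σ(Δz_t−Δz̄)(Δz_{t+1}−Δz̄) = -1724.1289
Denominator Σ(Δz_t−Δz̄)² = 2352.5688
r_1(Δz) = -1724.1289 / 2352.5688 = -0.733

-0.733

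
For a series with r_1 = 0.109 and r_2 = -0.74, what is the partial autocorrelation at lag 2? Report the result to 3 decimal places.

-0.761

φ_{22} = (r_2 − r_1²) / (1 − r_1²)
r_1² = (0.109)² = 0.011881
Numerator = -0.74 − 0.0119 = -0.7519; denominator = 1 − 0.0119 = 0.9881
φ_{22} = -0.7519 / 0.9881 = -0.761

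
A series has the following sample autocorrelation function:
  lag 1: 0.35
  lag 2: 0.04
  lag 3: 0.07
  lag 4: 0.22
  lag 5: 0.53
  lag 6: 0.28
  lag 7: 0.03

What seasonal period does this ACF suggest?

The largest autocorrelation is r_5 = 0.53; the remaining lags stay at or below 0.35. The elevated value at lag 1 (0.35), dropping to 0.04 at lag 2, reflects decaying short-term dependence rather than seasonality.
The dominant spike at lag 5 indicates a seasonal period of 5.

5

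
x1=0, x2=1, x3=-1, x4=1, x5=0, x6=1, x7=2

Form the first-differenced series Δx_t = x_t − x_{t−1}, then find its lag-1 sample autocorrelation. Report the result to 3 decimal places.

First differences Δx: 1, -2, 2, -1, 1, 1
Mean of differences = 0.3333
Numerator Σ(Δx_t−Δx̄)(Δx_{t+1}−Δx̄) = -8.1111
Denominator Σ(Δx_t−Δx̄)² = 11.3333
r_1(Δx) = -8.1111 / 11.3333 = -0.716

-0.716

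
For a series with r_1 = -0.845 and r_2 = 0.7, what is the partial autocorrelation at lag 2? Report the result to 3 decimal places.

φ_{22} = (r_2 − r_1²) / (1 − r_1²)
r_1² = (-0.845)² = 0.714025
Numerator = 0.7 − 0.7140 = -0.0140; denominator = 1 − 0.7140 = 0.2860
φ_{22} = -0.0140 / 0.2860 = -0.049

-0.049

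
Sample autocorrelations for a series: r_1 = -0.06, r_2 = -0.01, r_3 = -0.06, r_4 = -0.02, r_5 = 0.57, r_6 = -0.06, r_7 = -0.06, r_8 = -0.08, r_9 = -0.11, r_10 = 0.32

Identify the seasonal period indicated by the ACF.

5

The largest autocorrelation is r_5 = 0.57, with a weaker echo at lag 10 (0.32); the remaining lags stay at or below -0.01.
The dominant spike at lag 5 indicates a seasonal period of 5.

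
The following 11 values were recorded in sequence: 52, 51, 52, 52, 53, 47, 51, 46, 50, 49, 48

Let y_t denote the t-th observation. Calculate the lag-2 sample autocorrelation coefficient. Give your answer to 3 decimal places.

Mean ȳ = (52 + 51 + 52 + 52 + 53 + 47 + 51 + 46 + 50 + 49 + 48)/11 = 50.0909
Numerator Σ_{t=1}^{9}(y_t−ȳ)(y_{t+2}−ȳ) = 24.8926
Denominator Σ(y_t−ȳ)² = 52.9091
r_2 = 24.8926 / 52.9091 = 0.470

0.470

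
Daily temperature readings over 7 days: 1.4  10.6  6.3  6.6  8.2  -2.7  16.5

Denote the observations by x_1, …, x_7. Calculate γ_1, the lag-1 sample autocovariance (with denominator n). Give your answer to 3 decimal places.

Mean x̄ = (1.4 + 10.6 + 6.3 + 6.6 + 8.2 − 2.7 + 16.5)/7 = 6.7000
Deviations: -5.3000, 3.9000, -0.4000, -0.1000, 1.5000, -9.4000, 9.8000
Σ_{t=1}^{6}(x_t−x̄)(x_{t+1}−x̄) = -128.5600
γ_1 = -128.5600 / 7 = -18.366

-18.366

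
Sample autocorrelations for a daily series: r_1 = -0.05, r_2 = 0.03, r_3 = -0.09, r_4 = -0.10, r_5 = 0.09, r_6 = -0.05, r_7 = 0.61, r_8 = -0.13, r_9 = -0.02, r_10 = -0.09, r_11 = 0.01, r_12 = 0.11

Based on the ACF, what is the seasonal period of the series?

7

The largest autocorrelation is r_7 = 0.61; the remaining lags stay at or below 0.11.
The dominant spike at lag 7 indicates a seasonal period of 7.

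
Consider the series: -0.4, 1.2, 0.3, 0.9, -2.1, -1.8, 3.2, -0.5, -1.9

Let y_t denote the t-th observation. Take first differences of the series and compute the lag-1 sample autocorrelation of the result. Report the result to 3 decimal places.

First differences Δy: 1.6, -0.9, 0.6, -3.0, 0.3, 5.0, -3.7, -1.4
Mean of differences = -0.1875
Numerator Σ(Δy_t−Δȳ)(Δy_{t+1}−Δȳ) = -16.8539
Denominator Σ(Δy_t−Δȳ)² = 53.1888
r_1(Δy) = -16.8539 / 53.1888 = -0.317

-0.317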